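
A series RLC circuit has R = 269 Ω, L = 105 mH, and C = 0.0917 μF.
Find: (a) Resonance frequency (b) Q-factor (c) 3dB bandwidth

Step 1 — Resonance condition Im(Z)=0 gives ω₀ = 1/√(LC).
Step 2 — ω₀ = 1/√(0.105·9.17e-08) = 1.019e+04 rad/s.
Step 3 — f₀ = ω₀/(2π) = 1622 Hz.
Step 4 — Series Q: Q = ω₀L/R = 1.019e+04·0.105/269 = 3.978.
Step 5 — 3dB bandwidth: Δω = ω₀/Q = 2562 rad/s; BW = Δω/(2π) = 407.7 Hz.

(a) f₀ = 1622 Hz  (b) Q = 3.978  (c) BW = 407.7 Hz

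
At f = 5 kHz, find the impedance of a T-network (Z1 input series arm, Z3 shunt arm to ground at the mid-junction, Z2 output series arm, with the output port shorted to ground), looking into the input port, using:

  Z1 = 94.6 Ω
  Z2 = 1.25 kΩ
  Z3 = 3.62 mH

Step 1 — Angular frequency: ω = 2π·f = 2π·5000 = 3.142e+04 rad/s.
Step 2 — Component impedances:
  Z1: Z = R = 94.6 Ω
  Z2: Z = R = 1250 Ω
  Z3: Z = jωL = j·3.142e+04·0.00362 = 0 + j113.7 Ω
Step 3 — With the output port shorted to ground, the output series arm Z2 runs from the junction to ground; the shunt arm Z3 also runs from the junction to ground. They appear in parallel: Z3 || Z2 = 10.26 + j112.8 Ω.
Step 4 — Series with input arm Z1: Z_in = Z1 + (Z3 || Z2) = 104.9 + j112.8 Ω = 154∠47.1° Ω.

Z = 104.9 + j112.8 Ω = 154∠47.1° Ω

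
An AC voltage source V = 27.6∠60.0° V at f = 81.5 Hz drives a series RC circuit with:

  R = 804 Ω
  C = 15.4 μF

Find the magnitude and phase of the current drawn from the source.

Step 1 — Angular frequency: ω = 2π·f = 2π·81.5 = 512.1 rad/s.
Step 2 — Component impedances:
  R: Z = R = 804 Ω
  C: Z = 1/(jωC) = -j/(ω·C) = 0 - j126.8 Ω
Step 3 — Series combination: Z_total = R + C = 804 - j126.8 Ω = 813.9∠-9.0° Ω.
Step 4 — Source phasor: V = 27.6∠60.0° V = 13.8 + j23.9 V.
Step 5 — Ohm's law: I = V / Z_total = (13.8 + j23.9) / (804 - j126.8) = 0.01217 + j0.03165 A.
Step 6 — Convert to polar: |I| = 0.03391 A, ∠I = 69.0°.

I = 0.03391∠69.0° A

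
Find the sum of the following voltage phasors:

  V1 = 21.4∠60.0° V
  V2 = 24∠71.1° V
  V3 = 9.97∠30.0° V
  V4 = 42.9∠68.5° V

Step 1 — Convert each phasor to rectangular form:
  V1 = 21.4·(cos(60.0°) + j·sin(60.0°)) = 10.7 + j18.53 V
  V2 = 24·(cos(71.1°) + j·sin(71.1°)) = 7.774 + j22.71 V
  V3 = 9.97·(cos(30.0°) + j·sin(30.0°)) = 8.634 + j4.985 V
  V4 = 42.9·(cos(68.5°) + j·sin(68.5°)) = 15.72 + j39.91 V
Step 2 — Sum components: V_total = 42.83 + j86.14 V.
Step 3 — Convert to polar: |V_total| = 96.2 V, ∠V_total = 63.6°.

V_total = 96.2∠63.6° V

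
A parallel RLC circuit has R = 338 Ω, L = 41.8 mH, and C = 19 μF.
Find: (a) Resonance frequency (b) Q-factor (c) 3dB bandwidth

Step 1 — Resonance: ω₀ = 1/√(LC) = 1/√(0.0418·1.9e-05) = 1122 rad/s.
Step 2 — f₀ = ω₀/(2π) = 178.6 Hz.
Step 3 — Parallel Q: Q = R/(ω₀L) = 338/(1122·0.0418) = 7.206.
Step 4 — Bandwidth: Δω = ω₀/Q = 155.7 rad/s; BW = Δω/(2π) = 24.78 Hz.

(a) f₀ = 178.6 Hz  (b) Q = 7.206  (c) BW = 24.78 Hz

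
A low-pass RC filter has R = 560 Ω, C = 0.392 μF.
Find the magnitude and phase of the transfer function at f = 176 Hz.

Step 1 — Angular frequency: ω = 2π·176 = 1106 rad/s.
Step 2 — Transfer function: H(jω) = 1/(1 + jωRC).
Step 3 — Denominator: 1 + jωRC = 1 + j·1106·560·3.92e-07 = 1 + j0.2428.
Step 4 — H = 0.9443 - j0.2292.
Step 5 — Magnitude: |H| = 0.9718 (-0.2 dB); phase: φ = -13.6°.

|H| = 0.9718 (-0.2 dB), φ = -13.6°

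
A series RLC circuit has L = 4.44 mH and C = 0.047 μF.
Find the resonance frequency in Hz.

Step 1 — Resonance condition Im(Z)=0 gives ω₀ = 1/√(LC).
Step 2 — ω₀ = 1/√(0.00444·4.7e-08) = 6.922e+04 rad/s.
Step 3 — f₀ = ω₀/(2π) = 1.102e+04 Hz.

f₀ = 1.102e+04 Hz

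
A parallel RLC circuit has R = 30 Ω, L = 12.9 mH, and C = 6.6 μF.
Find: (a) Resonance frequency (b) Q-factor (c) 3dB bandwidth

Step 1 — Resonance: ω₀ = 1/√(LC) = 1/√(0.0129·6.6e-06) = 3427 rad/s.
Step 2 — f₀ = ω₀/(2π) = 545.4 Hz.
Step 3 — Parallel Q: Q = R/(ω₀L) = 30/(3427·0.0129) = 0.6786.
Step 4 — Bandwidth: Δω = ω₀/Q = 5051 rad/s; BW = Δω/(2π) = 803.8 Hz.

(a) f₀ = 545.4 Hz  (b) Q = 0.6786  (c) BW = 803.8 Hz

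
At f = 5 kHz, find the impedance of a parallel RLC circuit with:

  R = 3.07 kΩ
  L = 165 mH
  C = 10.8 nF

Step 1 — Angular frequency: ω = 2π·f = 2π·5000 = 3.142e+04 rad/s.
Step 2 — Component impedances:
  R: Z = R = 3070 Ω
  L: Z = jωL = j·3.142e+04·0.165 = 0 + j5184 Ω
  C: Z = 1/(jωC) = -j/(ω·C) = 0 - j2947 Ω
Step 3 — Parallel combination: 1/Z_total = 1/R + 1/L + 1/C; Z_total = 2554 - j1148 Ω = 2800∠-24.2° Ω.

Z = 2554 - j1148 Ω = 2800∠-24.2° Ω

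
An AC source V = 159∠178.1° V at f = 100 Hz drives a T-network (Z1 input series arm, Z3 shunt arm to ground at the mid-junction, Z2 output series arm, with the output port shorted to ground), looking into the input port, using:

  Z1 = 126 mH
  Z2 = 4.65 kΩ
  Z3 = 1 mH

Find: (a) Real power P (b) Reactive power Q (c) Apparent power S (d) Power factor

Step 1 — Angular frequency: ω = 2π·f = 2π·100 = 628.3 rad/s.
Step 2 — Component impedances:
  Z1: Z = jωL = j·628.3·0.126 = 0 + j79.17 Ω
  Z2: Z = R = 4650 Ω
  Z3: Z = jωL = j·628.3·0.001 = 0 + j0.6283 Ω
Step 3 — With the output port shorted to ground, the output series arm Z2 runs from the junction to ground; the shunt arm Z3 also runs from the junction to ground. They appear in parallel: Z3 || Z2 = 8.49e-05 + j0.6283 Ω.
Step 4 — Series with input arm Z1: Z_in = Z1 + (Z3 || Z2) = 8.49e-05 + j79.8 Ω = 79.8∠90.0° Ω.
Step 5 — Source phasor: V = 159∠178.1° V = -158.9 + j5.272 V.
Step 6 — Current: I = V / Z = 0.06606 + j1.991 A = 1.993∠88.1° A.
Step 7 — Complex power: S = V·I* = 0.0003371 + j316.8 VA.
Step 8 — Real power: P = Re(S) = 0.0003371 W.
Step 9 — Reactive power: Q = Im(S) = 316.8 VAR.
Step 10 — Apparent power: |S| = 316.8 VA.
Step 11 — Power factor: PF = P/|S| = 1.064e-06 (lagging).

(a) P = 0.0003371 W  (b) Q = 316.8 VAR  (c) S = 316.8 VA  (d) PF = 1.064e-06 (lagging)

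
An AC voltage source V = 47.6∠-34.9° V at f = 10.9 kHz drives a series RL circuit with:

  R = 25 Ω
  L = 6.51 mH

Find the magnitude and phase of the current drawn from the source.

Step 1 — Angular frequency: ω = 2π·f = 2π·1.09e+04 = 6.849e+04 rad/s.
Step 2 — Component impedances:
  R: Z = R = 25 Ω
  L: Z = jωL = j·6.849e+04·0.00651 = 0 + j445.8 Ω
Step 3 — Series combination: Z_total = R + L = 25 + j445.8 Ω = 446.5∠86.8° Ω.
Step 4 — Source phasor: V = 47.6∠-34.9° V = 39.04 - j27.23 V.
Step 5 — Ohm's law: I = V / Z_total = (39.04 - j27.23) / (25 + j445.8) = -0.056 - j0.0907 A.
Step 6 — Convert to polar: |I| = 0.1066 A, ∠I = -121.7°.

I = 0.1066∠-121.7° A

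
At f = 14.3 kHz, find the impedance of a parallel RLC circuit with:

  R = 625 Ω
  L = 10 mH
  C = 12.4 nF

Step 1 — Angular frequency: ω = 2π·f = 2π·1.43e+04 = 8.985e+04 rad/s.
Step 2 — Component impedances:
  R: Z = R = 625 Ω
  L: Z = jωL = j·8.985e+04·0.01 = 0 + j898.5 Ω
  C: Z = 1/(jωC) = -j/(ω·C) = 0 - j897.6 Ω
Step 3 — Parallel combination: 1/Z_total = 1/R + 1/L + 1/C; Z_total = 625 - j0.4542 Ω = 625∠-0.0° Ω.

Z = 625 - j0.4542 Ω = 625∠-0.0° Ω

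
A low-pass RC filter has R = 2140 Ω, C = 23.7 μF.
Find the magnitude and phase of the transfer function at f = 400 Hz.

Step 1 — Angular frequency: ω = 2π·400 = 2513 rad/s.
Step 2 — Transfer function: H(jω) = 1/(1 + jωRC).
Step 3 — Denominator: 1 + jωRC = 1 + j·2513·2140·2.37e-05 = 1 + j127.5.
Step 4 — H = 6.154e-05 - j0.007845.
Step 5 — Magnitude: |H| = 0.007845 (-42.1 dB); phase: φ = -89.6°.

|H| = 0.007845 (-42.1 dB), φ = -89.6°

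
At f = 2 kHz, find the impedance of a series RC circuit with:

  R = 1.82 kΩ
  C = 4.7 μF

Step 1 — Angular frequency: ω = 2π·f = 2π·2000 = 1.257e+04 rad/s.
Step 2 — Component impedances:
  R: Z = R = 1820 Ω
  C: Z = 1/(jωC) = -j/(ω·C) = 0 - j16.93 Ω
Step 3 — Series combination: Z_total = R + C = 1820 - j16.93 Ω = 1820∠-0.5° Ω.

Z = 1820 - j16.93 Ω = 1820∠-0.5° Ω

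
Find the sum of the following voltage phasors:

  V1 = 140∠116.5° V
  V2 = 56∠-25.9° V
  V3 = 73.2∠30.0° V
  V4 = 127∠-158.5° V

Step 1 — Convert each phasor to rectangular form:
  V1 = 140·(cos(116.5°) + j·sin(116.5°)) = -62.47 + j125.3 V
  V2 = 56·(cos(-25.9°) + j·sin(-25.9°)) = 50.38 - j24.46 V
  V3 = 73.2·(cos(30.0°) + j·sin(30.0°)) = 63.39 + j36.6 V
  V4 = 127·(cos(-158.5°) + j·sin(-158.5°)) = -118.2 - j46.55 V
Step 2 — Sum components: V_total = -66.86 + j90.88 V.
Step 3 — Convert to polar: |V_total| = 112.8 V, ∠V_total = 126.3°.

V_total = 112.8∠126.3° V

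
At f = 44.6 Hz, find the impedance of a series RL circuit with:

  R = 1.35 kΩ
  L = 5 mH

Step 1 — Angular frequency: ω = 2π·f = 2π·44.6 = 280.2 rad/s.
Step 2 — Component impedances:
  R: Z = R = 1350 Ω
  L: Z = jωL = j·280.2·0.005 = 0 + j1.401 Ω
Step 3 — Series combination: Z_total = R + L = 1350 + j1.401 Ω = 1350∠0.1° Ω.

Z = 1350 + j1.401 Ω = 1350∠0.1° Ω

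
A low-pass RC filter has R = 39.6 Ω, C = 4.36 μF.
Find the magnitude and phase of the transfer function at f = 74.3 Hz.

Step 1 — Angular frequency: ω = 2π·74.3 = 466.8 rad/s.
Step 2 — Transfer function: H(jω) = 1/(1 + jωRC).
Step 3 — Denominator: 1 + jωRC = 1 + j·466.8·39.6·4.36e-06 = 1 + j0.0806.
Step 4 — H = 0.9935 - j0.08008.
Step 5 — Magnitude: |H| = 0.9968 (-0.0 dB); phase: φ = -4.6°.

|H| = 0.9968 (-0.0 dB), φ = -4.6°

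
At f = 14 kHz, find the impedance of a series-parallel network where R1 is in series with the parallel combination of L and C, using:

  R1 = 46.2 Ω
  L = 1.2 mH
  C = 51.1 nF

Step 1 — Angular frequency: ω = 2π·f = 2π·1.4e+04 = 8.796e+04 rad/s.
Step 2 — Component impedances:
  R1: Z = R = 46.2 Ω
  L: Z = jωL = j·8.796e+04·0.0012 = 0 + j105.6 Ω
  C: Z = 1/(jωC) = -j/(ω·C) = 0 - j222.5 Ω
Step 3 — Parallel branch: L || C = 1/(1/L + 1/C) = 0 + j200.9 Ω.
Step 4 — Series with R1: Z_total = R1 + (L || C) = 46.2 + j200.9 Ω = 206.1∠77.0° Ω.

Z = 46.2 + j200.9 Ω = 206.1∠77.0° Ω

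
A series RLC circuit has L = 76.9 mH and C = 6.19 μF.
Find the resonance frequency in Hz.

Step 1 — Resonance condition Im(Z)=0 gives ω₀ = 1/√(LC).
Step 2 — ω₀ = 1/√(0.0769·6.19e-06) = 1449 rad/s.
Step 3 — f₀ = ω₀/(2π) = 230.7 Hz.

f₀ = 230.7 Hz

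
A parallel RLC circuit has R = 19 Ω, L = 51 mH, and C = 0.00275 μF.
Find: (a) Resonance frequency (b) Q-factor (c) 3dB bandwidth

Step 1 — Resonance: ω₀ = 1/√(LC) = 1/√(0.051·2.75e-09) = 8.444e+04 rad/s.
Step 2 — f₀ = ω₀/(2π) = 1.344e+04 Hz.
Step 3 — Parallel Q: Q = R/(ω₀L) = 19/(8.444e+04·0.051) = 0.004412.
Step 4 — Bandwidth: Δω = ω₀/Q = 1.914e+07 rad/s; BW = Δω/(2π) = 3.046e+06 Hz.

(a) f₀ = 1.344e+04 Hz  (b) Q = 0.004412  (c) BW = 3.046e+06 Hz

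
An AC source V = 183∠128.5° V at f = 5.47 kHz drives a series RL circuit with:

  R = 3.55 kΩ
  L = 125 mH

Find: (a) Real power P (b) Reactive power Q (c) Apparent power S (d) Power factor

Step 1 — Angular frequency: ω = 2π·f = 2π·5470 = 3.437e+04 rad/s.
Step 2 — Component impedances:
  R: Z = R = 3550 Ω
  L: Z = jωL = j·3.437e+04·0.125 = 0 + j4296 Ω
Step 3 — Series combination: Z_total = R + L = 3550 + j4296 Ω = 5573∠50.4° Ω.
Step 4 — Source phasor: V = 183∠128.5° V = -113.9 + j143.2 V.
Step 5 — Current: I = V / Z = 0.006789 + j0.03213 A = 0.03284∠78.1° A.
Step 6 — Complex power: S = V·I* = 3.828 + j4.632 VA.
Step 7 — Real power: P = Re(S) = 3.828 W.
Step 8 — Reactive power: Q = Im(S) = 4.632 VAR.
Step 9 — Apparent power: |S| = 6.009 VA.
Step 10 — Power factor: PF = P/|S| = 0.637 (lagging).

(a) P = 3.828 W  (b) Q = 4.632 VAR  (c) S = 6.009 VA  (d) PF = 0.637 (lagging)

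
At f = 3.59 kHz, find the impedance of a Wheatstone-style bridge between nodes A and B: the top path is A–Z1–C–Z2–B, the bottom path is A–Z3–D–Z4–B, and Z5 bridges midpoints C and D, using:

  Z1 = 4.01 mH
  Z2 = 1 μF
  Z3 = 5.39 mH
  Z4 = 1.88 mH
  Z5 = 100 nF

Step 1 — Angular frequency: ω = 2π·f = 2π·3590 = 2.256e+04 rad/s.
Step 2 — Component impedances:
  Z1: Z = jωL = j·2.256e+04·0.00401 = 0 + j90.45 Ω
  Z2: Z = 1/(jωC) = -j/(ω·C) = 0 - j44.33 Ω
  Z3: Z = jωL = j·2.256e+04·0.00539 = 0 + j121.6 Ω
  Z4: Z = jωL = j·2.256e+04·0.00188 = 0 + j42.41 Ω
  Z5: Z = 1/(jωC) = -j/(ω·C) = 0 - j443.3 Ω
Step 3 — Bridge requires nodal analysis (the Z5 bridge couples midpoints C and D, so the two paths cannot be reduced to a simple series/parallel combination). Setting node B to ground and injecting 1 A at node A, the 3-node admittance system at A, C, D solves to V_A = Z_AB = 0 + j40.33 Ω = 40.33∠90.0° Ω.

Z = 0 + j40.33 Ω = 40.33∠90.0° Ω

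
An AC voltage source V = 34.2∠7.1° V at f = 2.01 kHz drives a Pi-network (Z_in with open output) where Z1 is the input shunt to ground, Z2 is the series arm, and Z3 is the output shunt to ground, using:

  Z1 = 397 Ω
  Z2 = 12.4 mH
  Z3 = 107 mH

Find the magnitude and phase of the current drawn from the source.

Step 1 — Angular frequency: ω = 2π·f = 2π·2010 = 1.263e+04 rad/s.
Step 2 — Component impedances:
  Z1: Z = R = 397 Ω
  Z2: Z = jωL = j·1.263e+04·0.0124 = 0 + j156.6 Ω
  Z3: Z = jωL = j·1.263e+04·0.107 = 0 + j1351 Ω
Step 3 — With open output, the series arm Z2 and the output shunt Z3 appear in series to ground: Z2 + Z3 = 0 + j1508 Ω.
Step 4 — Parallel with input shunt Z1: Z_in = Z1 || (Z2 + Z3) = 371.3 + j97.75 Ω = 383.9∠14.7° Ω.
Step 5 — Source phasor: V = 34.2∠7.1° V = 33.94 + j4.227 V.
Step 6 — Ohm's law: I = V / Z_total = (33.94 + j4.227) / (371.3 + j97.75) = 0.08829 - j0.01186 A.
Step 7 — Convert to polar: |I| = 0.08908 A, ∠I = -7.6°.

I = 0.08908∠-7.6° A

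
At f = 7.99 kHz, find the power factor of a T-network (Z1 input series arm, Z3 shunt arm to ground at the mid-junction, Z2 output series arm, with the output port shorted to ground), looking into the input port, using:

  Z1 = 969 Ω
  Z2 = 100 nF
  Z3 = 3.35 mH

Step 1 — Angular frequency: ω = 2π·f = 2π·7990 = 5.02e+04 rad/s.
Step 2 — Component impedances:
  Z1: Z = R = 969 Ω
  Z2: Z = 1/(jωC) = -j/(ω·C) = 0 - j199.2 Ω
  Z3: Z = jωL = j·5.02e+04·0.00335 = 0 + j168.2 Ω
Step 3 — With the output port shorted to ground, the output series arm Z2 runs from the junction to ground; the shunt arm Z3 also runs from the junction to ground. They appear in parallel: Z3 || Z2 = 0 + j1080 Ω.
Step 4 — Series with input arm Z1: Z_in = Z1 + (Z3 || Z2) = 969 + j1080 Ω = 1451∠48.1° Ω.
Step 5 — Power factor: PF = cos(φ) = Re(Z)/|Z| = 969/1451 = 0.6678.
Step 6 — Type: Im(Z) = 1080 ⇒ lagging (phase φ = 48.1°).

PF = 0.6678 (lagging, φ = 48.1°)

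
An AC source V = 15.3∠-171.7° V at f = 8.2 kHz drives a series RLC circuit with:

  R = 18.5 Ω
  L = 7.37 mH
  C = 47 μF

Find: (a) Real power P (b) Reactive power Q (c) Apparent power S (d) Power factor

Step 1 — Angular frequency: ω = 2π·f = 2π·8200 = 5.152e+04 rad/s.
Step 2 — Component impedances:
  R: Z = R = 18.5 Ω
  L: Z = jωL = j·5.152e+04·0.00737 = 0 + j379.7 Ω
  C: Z = 1/(jωC) = -j/(ω·C) = 0 - j0.413 Ω
Step 3 — Series combination: Z_total = R + L + C = 18.5 + j379.3 Ω = 379.8∠87.2° Ω.
Step 4 — Source phasor: V = 15.3∠-171.7° V = -15.14 - j2.209 V.
Step 5 — Current: I = V / Z = -0.007751 + j0.03954 A = 0.04029∠101.1° A.
Step 6 — Complex power: S = V·I* = 0.03003 + j0.6157 VA.
Step 7 — Real power: P = Re(S) = 0.03003 W.
Step 8 — Reactive power: Q = Im(S) = 0.6157 VAR.
Step 9 — Apparent power: |S| = 0.6164 VA.
Step 10 — Power factor: PF = P/|S| = 0.04872 (lagging).

(a) P = 0.03003 W  (b) Q = 0.6157 VAR  (c) S = 0.6164 VA  (d) PF = 0.04872 (lagging)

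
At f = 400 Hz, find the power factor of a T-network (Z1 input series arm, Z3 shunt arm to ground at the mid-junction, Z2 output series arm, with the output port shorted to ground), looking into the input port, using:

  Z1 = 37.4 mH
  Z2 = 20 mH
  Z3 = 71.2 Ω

Step 1 — Angular frequency: ω = 2π·f = 2π·400 = 2513 rad/s.
Step 2 — Component impedances:
  Z1: Z = jωL = j·2513·0.0374 = 0 + j94 Ω
  Z2: Z = jωL = j·2513·0.02 = 0 + j50.27 Ω
  Z3: Z = R = 71.2 Ω
Step 3 — With the output port shorted to ground, the output series arm Z2 runs from the junction to ground; the shunt arm Z3 also runs from the junction to ground. They appear in parallel: Z3 || Z2 = 23.68 + j33.55 Ω.
Step 4 — Series with input arm Z1: Z_in = Z1 + (Z3 || Z2) = 23.68 + j127.5 Ω = 129.7∠79.5° Ω.
Step 5 — Power factor: PF = cos(φ) = Re(Z)/|Z| = 23.68/129.7 = 0.1826.
Step 6 — Type: Im(Z) = 127.5 ⇒ lagging (phase φ = 79.5°).

PF = 0.1826 (lagging, φ = 79.5°)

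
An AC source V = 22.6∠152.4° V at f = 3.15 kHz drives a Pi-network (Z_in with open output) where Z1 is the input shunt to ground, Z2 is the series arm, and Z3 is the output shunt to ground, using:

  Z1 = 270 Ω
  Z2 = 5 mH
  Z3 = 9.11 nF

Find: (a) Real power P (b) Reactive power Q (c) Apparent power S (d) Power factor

Step 1 — Angular frequency: ω = 2π·f = 2π·3150 = 1.979e+04 rad/s.
Step 2 — Component impedances:
  Z1: Z = R = 270 Ω
  Z2: Z = jωL = j·1.979e+04·0.005 = 0 + j98.96 Ω
  Z3: Z = 1/(jωC) = -j/(ω·C) = 0 - j5546 Ω
Step 3 — With open output, the series arm Z2 and the output shunt Z3 appear in series to ground: Z2 + Z3 = 0 - j5447 Ω.
Step 4 — Parallel with input shunt Z1: Z_in = Z1 || (Z2 + Z3) = 269.3 - j13.35 Ω = 269.7∠-2.8° Ω.
Step 5 — Source phasor: V = 22.6∠152.4° V = -20.03 + j10.47 V.
Step 6 — Current: I = V / Z = -0.0761 + j0.0351 A = 0.08381∠155.2° A.
Step 7 — Complex power: S = V·I* = 1.892 - j0.09377 VA.
Step 8 — Real power: P = Re(S) = 1.892 W.
Step 9 — Reactive power: Q = Im(S) = -0.09377 VAR.
Step 10 — Apparent power: |S| = 1.894 VA.
Step 11 — Power factor: PF = P/|S| = 0.9988 (leading).

(a) P = 1.892 W  (b) Q = -0.09377 VAR  (c) S = 1.894 VA  (d) PF = 0.9988 (leading)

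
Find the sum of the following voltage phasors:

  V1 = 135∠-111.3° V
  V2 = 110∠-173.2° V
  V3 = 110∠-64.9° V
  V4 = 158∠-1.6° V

Step 1 — Convert each phasor to rectangular form:
  V1 = 135·(cos(-111.3°) + j·sin(-111.3°)) = -49.04 - j125.8 V
  V2 = 110·(cos(-173.2°) + j·sin(-173.2°)) = -109.2 - j13.02 V
  V3 = 110·(cos(-64.9°) + j·sin(-64.9°)) = 46.66 - j99.61 V
  V4 = 158·(cos(-1.6°) + j·sin(-1.6°)) = 157.9 - j4.412 V
Step 2 — Sum components: V_total = 46.34 - j242.8 V.
Step 3 — Convert to polar: |V_total| = 247.2 V, ∠V_total = -79.2°.

V_total = 247.2∠-79.2° V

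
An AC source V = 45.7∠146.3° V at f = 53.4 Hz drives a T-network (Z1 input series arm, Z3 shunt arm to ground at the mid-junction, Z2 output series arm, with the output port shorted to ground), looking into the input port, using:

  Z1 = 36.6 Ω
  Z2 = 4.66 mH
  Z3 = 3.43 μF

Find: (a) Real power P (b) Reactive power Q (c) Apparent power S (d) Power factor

Step 1 — Angular frequency: ω = 2π·f = 2π·53.4 = 335.5 rad/s.
Step 2 — Component impedances:
  Z1: Z = R = 36.6 Ω
  Z2: Z = jωL = j·335.5·0.00466 = 0 + j1.564 Ω
  Z3: Z = 1/(jωC) = -j/(ω·C) = 0 - j868.9 Ω
Step 3 — With the output port shorted to ground, the output series arm Z2 runs from the junction to ground; the shunt arm Z3 also runs from the junction to ground. They appear in parallel: Z3 || Z2 = 0 + j1.566 Ω.
Step 4 — Series with input arm Z1: Z_in = Z1 + (Z3 || Z2) = 36.6 + j1.566 Ω = 36.63∠2.5° Ω.
Step 5 — Source phasor: V = 45.7∠146.3° V = -38.02 + j25.36 V.
Step 6 — Current: I = V / Z = -1.007 + j0.7359 A = 1.247∠143.8° A.
Step 7 — Complex power: S = V·I* = 56.96 + j2.438 VA.
Step 8 — Real power: P = Re(S) = 56.96 W.
Step 9 — Reactive power: Q = Im(S) = 2.438 VAR.
Step 10 — Apparent power: |S| = 57.01 VA.
Step 11 — Power factor: PF = P/|S| = 0.9991 (lagging).

(a) P = 56.96 W  (b) Q = 2.438 VAR  (c) S = 57.01 VA  (d) PF = 0.9991 (lagging)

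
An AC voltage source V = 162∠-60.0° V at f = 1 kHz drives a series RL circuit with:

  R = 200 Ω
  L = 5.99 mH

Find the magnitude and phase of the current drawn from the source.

Step 1 — Angular frequency: ω = 2π·f = 2π·1000 = 6283 rad/s.
Step 2 — Component impedances:
  R: Z = R = 200 Ω
  L: Z = jωL = j·6283·0.00599 = 0 + j37.64 Ω
Step 3 — Series combination: Z_total = R + L = 200 + j37.64 Ω = 203.5∠10.7° Ω.
Step 4 — Source phasor: V = 162∠-60.0° V = 81 - j140.3 V.
Step 5 — Ohm's law: I = V / Z_total = (81 - j140.3) / (200 + j37.64) = 0.2637 - j0.7511 A.
Step 6 — Convert to polar: |I| = 0.796 A, ∠I = -70.7°.

I = 0.796∠-70.7° A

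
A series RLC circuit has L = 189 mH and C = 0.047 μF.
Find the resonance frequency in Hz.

Step 1 — Resonance condition Im(Z)=0 gives ω₀ = 1/√(LC).
Step 2 — ω₀ = 1/√(0.189·4.7e-08) = 1.061e+04 rad/s.
Step 3 — f₀ = ω₀/(2π) = 1689 Hz.

f₀ = 1689 Hz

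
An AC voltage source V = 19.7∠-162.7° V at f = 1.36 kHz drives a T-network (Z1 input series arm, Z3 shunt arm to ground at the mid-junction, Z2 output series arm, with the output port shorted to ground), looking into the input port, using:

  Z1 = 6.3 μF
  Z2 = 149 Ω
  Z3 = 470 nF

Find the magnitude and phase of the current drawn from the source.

Step 1 — Angular frequency: ω = 2π·f = 2π·1360 = 8545 rad/s.
Step 2 — Component impedances:
  Z1: Z = 1/(jωC) = -j/(ω·C) = 0 - j18.58 Ω
  Z2: Z = R = 149 Ω
  Z3: Z = 1/(jωC) = -j/(ω·C) = 0 - j249 Ω
Step 3 — With the output port shorted to ground, the output series arm Z2 runs from the junction to ground; the shunt arm Z3 also runs from the junction to ground. They appear in parallel: Z3 || Z2 = 109.7 - j65.65 Ω.
Step 4 — Series with input arm Z1: Z_in = Z1 + (Z3 || Z2) = 109.7 - j84.23 Ω = 138.3∠-37.5° Ω.
Step 5 — Source phasor: V = 19.7∠-162.7° V = -18.81 - j5.858 V.
Step 6 — Ohm's law: I = V / Z_total = (-18.81 - j5.858) / (109.7 - j84.23) = -0.08207 - j0.1164 A.
Step 7 — Convert to polar: |I| = 0.1424 A, ∠I = -125.2°.

I = 0.1424∠-125.2° A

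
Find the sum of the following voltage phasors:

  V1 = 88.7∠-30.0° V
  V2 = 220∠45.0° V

Step 1 — Convert each phasor to rectangular form:
  V1 = 88.7·(cos(-30.0°) + j·sin(-30.0°)) = 76.82 - j44.35 V
  V2 = 220·(cos(45.0°) + j·sin(45.0°)) = 155.6 + j155.6 V
Step 2 — Sum components: V_total = 232.4 + j111.2 V.
Step 3 — Convert to polar: |V_total| = 257.6 V, ∠V_total = 25.6°.

V_total = 257.6∠25.6° V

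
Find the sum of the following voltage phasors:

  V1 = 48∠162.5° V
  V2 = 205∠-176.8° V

Step 1 — Convert each phasor to rectangular form:
  V1 = 48·(cos(162.5°) + j·sin(162.5°)) = -45.78 + j14.43 V
  V2 = 205·(cos(-176.8°) + j·sin(-176.8°)) = -204.7 - j11.44 V
Step 2 — Sum components: V_total = -250.5 + j2.99 V.
Step 3 — Convert to polar: |V_total| = 250.5 V, ∠V_total = 179.3°.

V_total = 250.5∠179.3° V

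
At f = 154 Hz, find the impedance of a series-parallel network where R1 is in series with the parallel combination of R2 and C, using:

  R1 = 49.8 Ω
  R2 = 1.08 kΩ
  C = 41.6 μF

Step 1 — Angular frequency: ω = 2π·f = 2π·154 = 967.6 rad/s.
Step 2 — Component impedances:
  R1: Z = R = 49.8 Ω
  R2: Z = R = 1080 Ω
  C: Z = 1/(jωC) = -j/(ω·C) = 0 - j24.84 Ω
Step 3 — Parallel branch: R2 || C = 1/(1/R2 + 1/C) = 0.5712 - j24.83 Ω.
Step 4 — Series with R1: Z_total = R1 + (R2 || C) = 50.37 - j24.83 Ω = 56.16∠-26.2° Ω.

Z = 50.37 - j24.83 Ω = 56.16∠-26.2° Ω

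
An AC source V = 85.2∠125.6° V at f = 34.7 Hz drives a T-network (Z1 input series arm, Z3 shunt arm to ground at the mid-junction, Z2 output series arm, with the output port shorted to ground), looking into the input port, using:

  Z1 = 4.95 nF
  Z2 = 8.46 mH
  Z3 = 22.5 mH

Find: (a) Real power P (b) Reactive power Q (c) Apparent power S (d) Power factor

Step 1 — Angular frequency: ω = 2π·f = 2π·34.7 = 218 rad/s.
Step 2 — Component impedances:
  Z1: Z = 1/(jωC) = -j/(ω·C) = 0 - j9.266e+05 Ω
  Z2: Z = jωL = j·218·0.00846 = 0 + j1.845 Ω
  Z3: Z = jωL = j·218·0.0225 = 0 + j4.906 Ω
Step 3 — With the output port shorted to ground, the output series arm Z2 runs from the junction to ground; the shunt arm Z3 also runs from the junction to ground. They appear in parallel: Z3 || Z2 = 0 + j1.34 Ω.
Step 4 — Series with input arm Z1: Z_in = Z1 + (Z3 || Z2) = 0 - j9.266e+05 Ω = 9.266e+05∠-90.0° Ω.
Step 5 — Source phasor: V = 85.2∠125.6° V = -49.6 + j69.28 V.
Step 6 — Current: I = V / Z = -7.477e-05 - j5.353e-05 A = 9.195e-05∠-144.4° A.
Step 7 — Complex power: S = V·I* = 0 - j0.007834 VA.
Step 8 — Real power: P = Re(S) = 0 W.
Step 9 — Reactive power: Q = Im(S) = -0.007834 VAR.
Step 10 — Apparent power: |S| = 0.007834 VA.
Step 11 — Power factor: PF = P/|S| = 0 (leading).

(a) P = 0 W  (b) Q = -0.007834 VAR  (c) S = 0.007834 VA  (d) PF = 0 (leading)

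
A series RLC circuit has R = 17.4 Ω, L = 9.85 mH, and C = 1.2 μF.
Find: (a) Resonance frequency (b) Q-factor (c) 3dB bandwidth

Step 1 — Resonance: ω₀ = 1/√(LC) = 1/√(0.00985·1.2e-06) = 9198 rad/s.
Step 2 — f₀ = ω₀/(2π) = 1464 Hz.
Step 3 — Series Q: Q = ω₀L/R = 9198·0.00985/17.4 = 5.207.
Step 4 — Bandwidth: Δω = ω₀/Q = 1766 rad/s; BW = Δω/(2π) = 281.1 Hz.

(a) f₀ = 1464 Hz  (b) Q = 5.207  (c) BW = 281.1 Hz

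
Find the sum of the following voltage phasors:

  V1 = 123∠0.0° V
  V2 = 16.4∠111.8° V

Step 1 — Convert each phasor to rectangular form:
  V1 = 123·(cos(0.0°) + j·sin(0.0°)) = 123 V
  V2 = 16.4·(cos(111.8°) + j·sin(111.8°)) = -6.09 + j15.23 V
Step 2 — Sum components: V_total = 116.9 + j15.23 V.
Step 3 — Convert to polar: |V_total| = 117.9 V, ∠V_total = 7.4°.

V_total = 117.9∠7.4° V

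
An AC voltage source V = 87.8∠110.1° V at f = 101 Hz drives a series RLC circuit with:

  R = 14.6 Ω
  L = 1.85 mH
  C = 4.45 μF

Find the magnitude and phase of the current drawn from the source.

Step 1 — Angular frequency: ω = 2π·f = 2π·101 = 634.6 rad/s.
Step 2 — Component impedances:
  R: Z = R = 14.6 Ω
  L: Z = jωL = j·634.6·0.00185 = 0 + j1.174 Ω
  C: Z = 1/(jωC) = -j/(ω·C) = 0 - j354.1 Ω
Step 3 — Series combination: Z_total = R + L + C = 14.6 - j352.9 Ω = 353.2∠-87.6° Ω.
Step 4 — Source phasor: V = 87.8∠110.1° V = -30.17 + j82.45 V.
Step 5 — Ohm's law: I = V / Z_total = (-30.17 + j82.45) / (14.6 - j352.9) = -0.2367 - j0.0757 A.
Step 6 — Convert to polar: |I| = 0.2486 A, ∠I = -162.3°.

I = 0.2486∠-162.3° A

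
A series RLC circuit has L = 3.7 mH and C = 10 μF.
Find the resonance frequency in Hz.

Step 1 — Resonance condition Im(Z)=0 gives ω₀ = 1/√(LC).
Step 2 — ω₀ = 1/√(0.0037·1e-05) = 5199 rad/s.
Step 3 — f₀ = ω₀/(2π) = 827.4 Hz.

f₀ = 827.4 Hz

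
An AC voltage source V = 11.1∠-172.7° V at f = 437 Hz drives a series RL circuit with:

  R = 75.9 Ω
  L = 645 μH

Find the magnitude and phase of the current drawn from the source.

Step 1 — Angular frequency: ω = 2π·f = 2π·437 = 2746 rad/s.
Step 2 — Component impedances:
  R: Z = R = 75.9 Ω
  L: Z = jωL = j·2746·0.000645 = 0 + j1.771 Ω
Step 3 — Series combination: Z_total = R + L = 75.9 + j1.771 Ω = 75.92∠1.3° Ω.
Step 4 — Source phasor: V = 11.1∠-172.7° V = -11.01 - j1.41 V.
Step 5 — Ohm's law: I = V / Z_total = (-11.01 - j1.41) / (75.9 + j1.771) = -0.1454 - j0.01519 A.
Step 6 — Convert to polar: |I| = 0.1462 A, ∠I = -174.0°.

I = 0.1462∠-174.0° A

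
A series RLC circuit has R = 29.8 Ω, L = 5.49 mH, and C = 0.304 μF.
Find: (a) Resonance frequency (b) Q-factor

Step 1 — Resonance condition Im(Z)=0 gives ω₀ = 1/√(LC).
Step 2 — ω₀ = 1/√(0.00549·3.04e-07) = 2.448e+04 rad/s.
Step 3 — f₀ = ω₀/(2π) = 3896 Hz.
Step 4 — Series Q: Q = ω₀L/R = 2.448e+04·0.00549/29.8 = 4.51.

(a) f₀ = 3896 Hz  (b) Q = 4.51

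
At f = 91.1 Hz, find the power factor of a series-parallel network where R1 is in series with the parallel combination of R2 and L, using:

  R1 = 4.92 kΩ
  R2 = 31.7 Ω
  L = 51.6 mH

Step 1 — Angular frequency: ω = 2π·f = 2π·91.1 = 572.4 rad/s.
Step 2 — Component impedances:
  R1: Z = R = 4920 Ω
  R2: Z = R = 31.7 Ω
  L: Z = jωL = j·572.4·0.0516 = 0 + j29.54 Ω
Step 3 — Parallel branch: R2 || L = 1/(1/R2 + 1/L) = 14.73 + j15.81 Ω.
Step 4 — Series with R1: Z_total = R1 + (R2 || L) = 4935 + j15.81 Ω = 4935∠0.2° Ω.
Step 5 — Power factor: PF = cos(φ) = Re(Z)/|Z| = 4935/4935 = 1.
Step 6 — Type: Im(Z) = 15.81 ⇒ lagging (phase φ = 0.2°).

PF = 1 (lagging, φ = 0.2°)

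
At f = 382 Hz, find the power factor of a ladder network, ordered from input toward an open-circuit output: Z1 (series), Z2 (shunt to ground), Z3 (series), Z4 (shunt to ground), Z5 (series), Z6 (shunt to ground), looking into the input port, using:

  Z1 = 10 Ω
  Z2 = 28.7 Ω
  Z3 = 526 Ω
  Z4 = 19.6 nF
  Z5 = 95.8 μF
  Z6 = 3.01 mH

Step 1 — Angular frequency: ω = 2π·f = 2π·382 = 2400 rad/s.
Step 2 — Component impedances:
  Z1: Z = R = 10 Ω
  Z2: Z = R = 28.7 Ω
  Z3: Z = R = 526 Ω
  Z4: Z = 1/(jωC) = -j/(ω·C) = 0 - j2.126e+04 Ω
  Z5: Z = 1/(jωC) = -j/(ω·C) = 0 - j4.349 Ω
  Z6: Z = jωL = j·2400·0.00301 = 0 + j7.225 Ω
Step 3 — Ladder network (open output): work backward from the far end, alternating series and parallel combinations. Z_in = 37.22 + j0.007699 Ω = 37.22∠0.0° Ω.
Step 4 — Power factor: PF = cos(φ) = Re(Z)/|Z| = 37.22/37.22 = 1.
Step 5 — Type: Im(Z) = 0.007699 ⇒ lagging (phase φ = 0.0°).

PF = 1 (lagging, φ = 0.0°)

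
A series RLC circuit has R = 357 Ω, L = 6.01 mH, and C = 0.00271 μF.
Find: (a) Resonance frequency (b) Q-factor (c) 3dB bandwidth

Step 1 — Resonance: ω₀ = 1/√(LC) = 1/√(0.00601·2.71e-09) = 2.478e+05 rad/s.
Step 2 — f₀ = ω₀/(2π) = 3.944e+04 Hz.
Step 3 — Series Q: Q = ω₀L/R = 2.478e+05·0.00601/357 = 4.171.
Step 4 — Bandwidth: Δω = ω₀/Q = 5.94e+04 rad/s; BW = Δω/(2π) = 9454 Hz.

(a) f₀ = 3.944e+04 Hz  (b) Q = 4.171  (c) BW = 9454 Hz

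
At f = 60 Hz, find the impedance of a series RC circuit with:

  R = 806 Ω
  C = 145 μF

Step 1 — Angular frequency: ω = 2π·f = 2π·60 = 377 rad/s.
Step 2 — Component impedances:
  R: Z = R = 806 Ω
  C: Z = 1/(jωC) = -j/(ω·C) = 0 - j18.29 Ω
Step 3 — Series combination: Z_total = R + C = 806 - j18.29 Ω = 806.2∠-1.3° Ω.

Z = 806 - j18.29 Ω = 806.2∠-1.3° Ω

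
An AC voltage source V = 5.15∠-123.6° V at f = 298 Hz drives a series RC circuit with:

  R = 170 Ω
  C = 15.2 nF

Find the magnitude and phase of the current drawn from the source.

Step 1 — Angular frequency: ω = 2π·f = 2π·298 = 1872 rad/s.
Step 2 — Component impedances:
  R: Z = R = 170 Ω
  C: Z = 1/(jωC) = -j/(ω·C) = 0 - j3.514e+04 Ω
Step 3 — Series combination: Z_total = R + C = 170 - j3.514e+04 Ω = 3.514e+04∠-89.7° Ω.
Step 4 — Source phasor: V = 5.15∠-123.6° V = -2.85 - j4.29 V.
Step 5 — Ohm's law: I = V / Z_total = (-2.85 - j4.29) / (170 - j3.514e+04) = 0.0001217 - j8.17e-05 A.
Step 6 — Convert to polar: |I| = 0.0001466 A, ∠I = -33.9°.

I = 0.0001466∠-33.9° A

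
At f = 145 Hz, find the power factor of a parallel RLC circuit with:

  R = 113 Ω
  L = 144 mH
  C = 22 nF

Step 1 — Angular frequency: ω = 2π·f = 2π·145 = 911.1 rad/s.
Step 2 — Component impedances:
  R: Z = R = 113 Ω
  L: Z = jωL = j·911.1·0.144 = 0 + j131.2 Ω
  C: Z = 1/(jωC) = -j/(ω·C) = 0 - j4.989e+04 Ω
Step 3 — Parallel combination: 1/Z_total = 1/R + 1/L + 1/C; Z_total = 65.02 + j55.85 Ω = 85.71∠40.7° Ω.
Step 4 — Power factor: PF = cos(φ) = Re(Z)/|Z| = 65.018/85.715 = 0.7585.
Step 5 — Type: Im(Z) = 55.85 ⇒ lagging (phase φ = 40.7°).

PF = 0.7585 (lagging, φ = 40.7°)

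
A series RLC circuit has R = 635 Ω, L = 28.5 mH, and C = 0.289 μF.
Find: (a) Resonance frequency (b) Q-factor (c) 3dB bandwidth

Step 1 — Resonance condition Im(Z)=0 gives ω₀ = 1/√(LC).
Step 2 — ω₀ = 1/√(0.0285·2.89e-07) = 1.102e+04 rad/s.
Step 3 — f₀ = ω₀/(2π) = 1754 Hz.
Step 4 — Series Q: Q = ω₀L/R = 1.102e+04·0.0285/635 = 0.4945.
Step 5 — 3dB bandwidth: Δω = ω₀/Q = 2.228e+04 rad/s; BW = Δω/(2π) = 3546 Hz.

(a) f₀ = 1754 Hz  (b) Q = 0.4945  (c) BW = 3546 Hz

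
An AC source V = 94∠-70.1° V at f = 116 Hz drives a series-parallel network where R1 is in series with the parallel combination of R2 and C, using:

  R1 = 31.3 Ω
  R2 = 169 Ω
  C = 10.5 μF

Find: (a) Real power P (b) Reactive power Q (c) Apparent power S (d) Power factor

Step 1 — Angular frequency: ω = 2π·f = 2π·116 = 728.8 rad/s.
Step 2 — Component impedances:
  R1: Z = R = 31.3 Ω
  R2: Z = R = 169 Ω
  C: Z = 1/(jωC) = -j/(ω·C) = 0 - j130.7 Ω
Step 3 — Parallel branch: R2 || C = 1/(1/R2 + 1/C) = 63.23 - j81.78 Ω.
Step 4 — Series with R1: Z_total = R1 + (R2 || C) = 94.53 - j81.78 Ω = 125∠-40.9° Ω.
Step 5 — Source phasor: V = 94∠-70.1° V = 32 - j88.39 V.
Step 6 — Current: I = V / Z = 0.6562 - j0.3673 A = 0.752∠-29.2° A.
Step 7 — Complex power: S = V·I* = 53.46 - j46.25 VA.
Step 8 — Real power: P = Re(S) = 53.46 W.
Step 9 — Reactive power: Q = Im(S) = -46.25 VAR.
Step 10 — Apparent power: |S| = 70.69 VA.
Step 11 — Power factor: PF = P/|S| = 0.7563 (leading).

(a) P = 53.46 W  (b) Q = -46.25 VAR  (c) S = 70.69 VA  (d) PF = 0.7563 (leading)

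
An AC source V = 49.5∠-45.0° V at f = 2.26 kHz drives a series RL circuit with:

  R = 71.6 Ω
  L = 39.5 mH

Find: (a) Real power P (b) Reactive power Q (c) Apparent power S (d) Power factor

Step 1 — Angular frequency: ω = 2π·f = 2π·2260 = 1.42e+04 rad/s.
Step 2 — Component impedances:
  R: Z = R = 71.6 Ω
  L: Z = jωL = j·1.42e+04·0.0395 = 0 + j560.9 Ω
Step 3 — Series combination: Z_total = R + L = 71.6 + j560.9 Ω = 565.5∠82.7° Ω.
Step 4 — Source phasor: V = 49.5∠-45.0° V = 35 - j35 V.
Step 5 — Current: I = V / Z = -0.05356 - j0.06924 A = 0.08754∠-127.7° A.
Step 6 — Complex power: S = V·I* = 0.5487 + j4.298 VA.
Step 7 — Real power: P = Re(S) = 0.5487 W.
Step 8 — Reactive power: Q = Im(S) = 4.298 VAR.
Step 9 — Apparent power: |S| = 4.333 VA.
Step 10 — Power factor: PF = P/|S| = 0.1266 (lagging).

(a) P = 0.5487 W  (b) Q = 4.298 VAR  (c) S = 4.333 VA  (d) PF = 0.1266 (lagging)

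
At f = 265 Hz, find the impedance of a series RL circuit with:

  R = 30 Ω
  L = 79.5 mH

Step 1 — Angular frequency: ω = 2π·f = 2π·265 = 1665 rad/s.
Step 2 — Component impedances:
  R: Z = R = 30 Ω
  L: Z = jωL = j·1665·0.0795 = 0 + j132.4 Ω
Step 3 — Series combination: Z_total = R + L = 30 + j132.4 Ω = 135.7∠77.2° Ω.

Z = 30 + j132.4 Ω = 135.7∠77.2° Ω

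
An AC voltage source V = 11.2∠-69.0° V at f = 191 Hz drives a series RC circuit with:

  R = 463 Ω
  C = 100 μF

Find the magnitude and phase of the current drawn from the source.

Step 1 — Angular frequency: ω = 2π·f = 2π·191 = 1200 rad/s.
Step 2 — Component impedances:
  R: Z = R = 463 Ω
  C: Z = 1/(jωC) = -j/(ω·C) = 0 - j8.333 Ω
Step 3 — Series combination: Z_total = R + C = 463 - j8.333 Ω = 463.1∠-1.0° Ω.
Step 4 — Source phasor: V = 11.2∠-69.0° V = 4.014 - j10.46 V.
Step 5 — Ohm's law: I = V / Z_total = (4.014 - j10.46) / (463 - j8.333) = 0.009072 - j0.02242 A.
Step 6 — Convert to polar: |I| = 0.02419 A, ∠I = -68.0°.

I = 0.02419∠-68.0° A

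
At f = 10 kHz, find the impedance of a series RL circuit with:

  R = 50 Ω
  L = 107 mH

Step 1 — Angular frequency: ω = 2π·f = 2π·1e+04 = 6.283e+04 rad/s.
Step 2 — Component impedances:
  R: Z = R = 50 Ω
  L: Z = jωL = j·6.283e+04·0.107 = 0 + j6723 Ω
Step 3 — Series combination: Z_total = R + L = 50 + j6723 Ω = 6723∠89.6° Ω.

Z = 50 + j6723 Ω = 6723∠89.6° Ω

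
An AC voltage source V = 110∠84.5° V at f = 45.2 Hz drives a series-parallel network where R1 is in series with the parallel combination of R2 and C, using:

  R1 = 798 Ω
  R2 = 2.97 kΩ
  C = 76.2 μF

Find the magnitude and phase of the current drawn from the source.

Step 1 — Angular frequency: ω = 2π·f = 2π·45.2 = 284 rad/s.
Step 2 — Component impedances:
  R1: Z = R = 798 Ω
  R2: Z = R = 2970 Ω
  C: Z = 1/(jωC) = -j/(ω·C) = 0 - j46.21 Ω
Step 3 — Parallel branch: R2 || C = 1/(1/R2 + 1/C) = 0.7188 - j46.2 Ω.
Step 4 — Series with R1: Z_total = R1 + (R2 || C) = 798.7 - j46.2 Ω = 800.1∠-3.3° Ω.
Step 5 — Source phasor: V = 110∠84.5° V = 10.54 + j109.5 V.
Step 6 — Ohm's law: I = V / Z_total = (10.54 + j109.5) / (798.7 - j46.2) = 0.005253 + j0.1374 A.
Step 7 — Convert to polar: |I| = 0.1375 A, ∠I = 87.8°.

I = 0.1375∠87.8° A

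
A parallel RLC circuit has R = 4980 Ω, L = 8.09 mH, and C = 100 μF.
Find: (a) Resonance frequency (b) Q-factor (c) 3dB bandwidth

Step 1 — Resonance: ω₀ = 1/√(LC) = 1/√(0.00809·0.0001) = 1112 rad/s.
Step 2 — f₀ = ω₀/(2π) = 176.9 Hz.
Step 3 — Parallel Q: Q = R/(ω₀L) = 4980/(1112·0.00809) = 553.7.
Step 4 — Bandwidth: Δω = ω₀/Q = 2.008 rad/s; BW = Δω/(2π) = 0.3196 Hz.

(a) f₀ = 176.9 Hz  (b) Q = 553.7  (c) BW = 0.3196 Hz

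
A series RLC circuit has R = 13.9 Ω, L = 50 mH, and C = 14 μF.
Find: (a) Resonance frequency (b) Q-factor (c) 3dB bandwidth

Step 1 — Resonance condition Im(Z)=0 gives ω₀ = 1/√(LC).
Step 2 — ω₀ = 1/√(0.05·1.4e-05) = 1195 rad/s.
Step 3 — f₀ = ω₀/(2π) = 190.2 Hz.
Step 4 — Series Q: Q = ω₀L/R = 1195·0.05/13.9 = 4.299.
Step 5 — 3dB bandwidth: Δω = ω₀/Q = 278 rad/s; BW = Δω/(2π) = 44.25 Hz.

(a) f₀ = 190.2 Hz  (b) Q = 4.299  (c) BW = 44.25 Hz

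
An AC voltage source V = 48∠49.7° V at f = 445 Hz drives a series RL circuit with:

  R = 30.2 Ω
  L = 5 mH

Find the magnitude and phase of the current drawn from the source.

Step 1 — Angular frequency: ω = 2π·f = 2π·445 = 2796 rad/s.
Step 2 — Component impedances:
  R: Z = R = 30.2 Ω
  L: Z = jωL = j·2796·0.005 = 0 + j13.98 Ω
Step 3 — Series combination: Z_total = R + L = 30.2 + j13.98 Ω = 33.28∠24.8° Ω.
Step 4 — Source phasor: V = 48∠49.7° V = 31.05 + j36.61 V.
Step 5 — Ohm's law: I = V / Z_total = (31.05 + j36.61) / (30.2 + j13.98) = 1.309 + j0.6064 A.
Step 6 — Convert to polar: |I| = 1.442 A, ∠I = 24.9°.

I = 1.442∠24.9° A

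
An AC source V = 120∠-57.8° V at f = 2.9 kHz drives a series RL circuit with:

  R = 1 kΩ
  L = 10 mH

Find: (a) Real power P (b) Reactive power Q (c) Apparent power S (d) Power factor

Step 1 — Angular frequency: ω = 2π·f = 2π·2900 = 1.822e+04 rad/s.
Step 2 — Component impedances:
  R: Z = R = 1000 Ω
  L: Z = jωL = j·1.822e+04·0.01 = 0 + j182.2 Ω
Step 3 — Series combination: Z_total = R + L = 1000 + j182.2 Ω = 1016∠10.3° Ω.
Step 4 — Source phasor: V = 120∠-57.8° V = 63.95 - j101.5 V.
Step 5 — Current: I = V / Z = 0.04398 - j0.1096 A = 0.1181∠-68.1° A.
Step 6 — Complex power: S = V·I* = 13.94 + j2.54 VA.
Step 7 — Real power: P = Re(S) = 13.94 W.
Step 8 — Reactive power: Q = Im(S) = 2.54 VAR.
Step 9 — Apparent power: |S| = 14.17 VA.
Step 10 — Power factor: PF = P/|S| = 0.9838 (lagging).

(a) P = 13.94 W  (b) Q = 2.54 VAR  (c) S = 14.17 VA  (d) PF = 0.9838 (lagging)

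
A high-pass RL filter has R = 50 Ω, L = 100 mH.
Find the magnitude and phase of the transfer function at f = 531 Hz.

Step 1 — Angular frequency: ω = 2π·531 = 3336 rad/s.
Step 2 — Transfer function: H(jω) = jωL/(R + jωL).
Step 3 — Numerator jωL = j·333.6; denominator R + jωL = 50 + j333.6.
Step 4 — H = 0.978 + j0.1466.
Step 5 — Magnitude: |H| = 0.989 (-0.1 dB); phase: φ = 8.5°.

|H| = 0.989 (-0.1 dB), φ = 8.5°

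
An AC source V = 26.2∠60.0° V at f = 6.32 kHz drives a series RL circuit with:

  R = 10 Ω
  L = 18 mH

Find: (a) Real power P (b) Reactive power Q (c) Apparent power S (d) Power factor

Step 1 — Angular frequency: ω = 2π·f = 2π·6320 = 3.971e+04 rad/s.
Step 2 — Component impedances:
  R: Z = R = 10 Ω
  L: Z = jωL = j·3.971e+04·0.018 = 0 + j714.8 Ω
Step 3 — Series combination: Z_total = R + L = 10 + j714.8 Ω = 714.8∠89.2° Ω.
Step 4 — Source phasor: V = 26.2∠60.0° V = 13.1 + j22.69 V.
Step 5 — Current: I = V / Z = 0.03199 - j0.01788 A = 0.03665∠-29.2° A.
Step 6 — Complex power: S = V·I* = 0.01343 + j0.9602 VA.
Step 7 — Real power: P = Re(S) = 0.01343 W.
Step 8 — Reactive power: Q = Im(S) = 0.9602 VAR.
Step 9 — Apparent power: |S| = 0.9603 VA.
Step 10 — Power factor: PF = P/|S| = 0.01399 (lagging).

(a) P = 0.01343 W  (b) Q = 0.9602 VAR  (c) S = 0.9603 VA  (d) PF = 0.01399 (lagging)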